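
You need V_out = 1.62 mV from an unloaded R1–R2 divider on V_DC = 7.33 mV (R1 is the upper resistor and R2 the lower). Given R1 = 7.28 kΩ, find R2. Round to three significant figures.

R2 ≈ 2.07 kΩ

Required fraction k = V_out/V_DC = 0.2210.
So R2 = R1 · V_out/(V_DC − V_out) = 7.28 × 1.62/(7.33 − 1.62) = 7.28 × 0.2837 = 2.065 kΩ.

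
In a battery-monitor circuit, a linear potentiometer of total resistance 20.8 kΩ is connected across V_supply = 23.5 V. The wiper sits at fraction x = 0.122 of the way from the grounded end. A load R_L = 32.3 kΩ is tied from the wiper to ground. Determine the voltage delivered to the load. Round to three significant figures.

V_out ≈ 2.68 V

The pot divides into 18.26 kΩ above the wiper and 2.538 kΩ below.
Lower segment in parallel with the load: 2.538 ‖ 32.3 = 2.353 kΩ.
Loaded-divider output: V_out = 23.5 × 0.1141 = 2.682 V.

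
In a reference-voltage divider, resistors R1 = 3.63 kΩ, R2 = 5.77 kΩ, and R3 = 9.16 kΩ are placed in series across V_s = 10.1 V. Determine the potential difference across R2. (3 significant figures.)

V ≈ 3.14 V

Series total: ΣR = 3.63 + 5.77 + 9.16 = 18.56 kΩ.
Voltage divider: V = V_s · (5.770 / 18.56) = 10.1 × 0.3109 = 3.140 V.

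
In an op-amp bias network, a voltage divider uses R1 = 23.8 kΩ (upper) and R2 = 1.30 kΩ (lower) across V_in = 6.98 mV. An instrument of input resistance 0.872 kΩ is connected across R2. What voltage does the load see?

First combine the lower leg with the load: R2 ‖ R_L = 0.5219 kΩ.
Now apply the divider: V_out = 6.98 × 0.02146 = 0.1498 mV.
(Unloaded it would be 0.362 mV; the load pulls it down.)

V_out ≈ 0.150 mV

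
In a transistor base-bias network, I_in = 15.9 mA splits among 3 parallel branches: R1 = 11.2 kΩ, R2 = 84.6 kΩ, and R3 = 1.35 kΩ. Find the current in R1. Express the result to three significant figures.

I ≈ 1.69 mA

ΣG = 1/11.2 + 1/84.6 + 1/1.35 = 0.8418.
By the current-divider rule, I = I_in · G_k/ΣG = 15.9 × 0.1061 = 1.686 mA.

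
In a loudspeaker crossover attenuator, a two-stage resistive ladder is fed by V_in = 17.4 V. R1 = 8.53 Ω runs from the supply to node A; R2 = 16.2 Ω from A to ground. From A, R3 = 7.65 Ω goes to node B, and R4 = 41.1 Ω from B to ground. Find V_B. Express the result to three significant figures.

Node A sees R2 in parallel with the series input of stage 2, R3 + R4 = 48.75 Ω.
Effective lower resistance at A: R2 ‖ 48.75 = 12.16 Ω.
V_A = 17.4 × 12.16/(8.53 + 12.16) = 10.23 V.
Then the unloaded second divider: V_B = V_A × R4/(R3+R4) = 10.23 × 0.8431 = 8.621 V.

V_B ≈ 8.62 V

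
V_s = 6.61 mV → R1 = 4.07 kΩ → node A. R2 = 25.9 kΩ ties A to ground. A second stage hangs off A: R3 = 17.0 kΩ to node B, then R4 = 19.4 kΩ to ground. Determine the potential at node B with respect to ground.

Looking into the second stage from A: R3 + R4 = 36.40 kΩ appears in parallel with R2.
Effective lower resistance at A: R2 ‖ 36.40 = 15.13 kΩ.
So V_A = 6.61 × 0.7880 = 5.209 mV.
Then the unloaded second divider: V_B = V_A × R4/(R3+R4) = 5.209 × 0.5330 = 2.776 mV.

V_B ≈ 2.78 mV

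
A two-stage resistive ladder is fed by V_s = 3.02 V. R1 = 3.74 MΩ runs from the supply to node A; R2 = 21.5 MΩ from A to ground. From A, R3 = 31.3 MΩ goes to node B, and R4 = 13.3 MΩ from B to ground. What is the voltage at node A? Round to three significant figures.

Node A sees R2 in parallel with the series input of stage 2, R3 + R4 = 44.60 MΩ.
R2 ‖ (R3+R4) = 14.51 MΩ.
V_A = 3.02 × 14.51/(3.74 + 14.51) = 2.401 V.

V_A ≈ 2.40 V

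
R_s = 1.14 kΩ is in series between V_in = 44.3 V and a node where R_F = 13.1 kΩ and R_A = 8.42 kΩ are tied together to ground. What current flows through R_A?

I ≈ 4.30 mA

Equivalent of the parallel group: R_p = 5.126 kΩ.
V_A by voltage divider: V_A = 44.3 × 5.126/(1.14 + 5.126) = 36.24 V.
I(R_A) = V_A / R_A = 36.24/8.42 = 4.304 mA.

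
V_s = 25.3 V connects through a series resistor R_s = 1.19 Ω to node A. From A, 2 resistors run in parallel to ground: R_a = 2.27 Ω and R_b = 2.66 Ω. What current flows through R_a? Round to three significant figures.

Equivalent of the parallel group: R_p = 1.225 Ω.
V_A = 25.3 × 1.225/2.415 = 12.83 V.
I(R_a) = V_A / R_a = 12.83/2.27 = 5.653 A.

I ≈ 5.65 A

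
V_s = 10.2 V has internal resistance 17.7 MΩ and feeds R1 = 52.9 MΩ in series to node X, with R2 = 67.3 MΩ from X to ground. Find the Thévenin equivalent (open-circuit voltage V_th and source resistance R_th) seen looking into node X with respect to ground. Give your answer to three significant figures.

V_th ≈ 4.98 V, R_th ≈ 34.5 MΩ

R1' = 17.7 + 52.9 = 70.60 MΩ (source resistance + R1).
With X open, the divider is unloaded: V_th = 10.2 × 67.3/137.9 = 4.978 V.
Zeroing V_s shorts the top of R1' to ground, so R_th = R1' ‖ R2 = 34.46 MΩ.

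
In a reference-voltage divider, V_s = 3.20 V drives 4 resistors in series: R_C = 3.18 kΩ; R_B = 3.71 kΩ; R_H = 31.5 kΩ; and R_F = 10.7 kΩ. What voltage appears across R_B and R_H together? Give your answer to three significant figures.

Total series resistance ΣR = 3.18 + 3.71 + 31.5 + 10.7 = 49.09 kΩ.
R_{R_B..R_H} = 3.71 + 31.5 = 35.21 kΩ.
Voltage divider: V = V_s · (35.21 / 49.09) = 3.20 × 0.7173 = 2.295 V.

V ≈ 2.30 V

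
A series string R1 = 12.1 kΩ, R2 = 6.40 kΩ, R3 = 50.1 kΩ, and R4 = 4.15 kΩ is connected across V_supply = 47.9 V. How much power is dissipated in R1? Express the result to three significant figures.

P ≈ 5.25 mW

The common current is I = 47.9/72.75 = 0.6584 mA.
P = I²R = 0.4335 × 12.1 = 5.246 mW.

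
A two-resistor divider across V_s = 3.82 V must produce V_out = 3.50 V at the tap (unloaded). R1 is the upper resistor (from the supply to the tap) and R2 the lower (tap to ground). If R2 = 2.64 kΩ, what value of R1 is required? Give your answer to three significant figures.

R1 ≈ 0.241 kΩ

V_out/V_s = R2/(R1+R2) = 0.9162.
R1 = R2·(1/k − 1) = 2.64 × 0.09143 = 0.2414 kΩ.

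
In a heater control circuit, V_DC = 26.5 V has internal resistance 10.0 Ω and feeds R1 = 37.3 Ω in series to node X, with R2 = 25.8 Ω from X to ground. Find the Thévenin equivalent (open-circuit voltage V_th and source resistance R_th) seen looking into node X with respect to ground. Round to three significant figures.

V_th ≈ 9.35 V, R_th ≈ 16.7 Ω

R1' = 10.0 + 37.3 = 47.30 Ω (source resistance + R1).
V_th is the unloaded tap voltage: V_DC · R2/(R1'+R2) = 26.5 × 0.3529 = 9.353 V.
With V_DC suppressed (replaced by a short), R_th = R1' ‖ R2 = (47.30 × 25.8)/(47.30 + 25.8) = 16.69 Ω.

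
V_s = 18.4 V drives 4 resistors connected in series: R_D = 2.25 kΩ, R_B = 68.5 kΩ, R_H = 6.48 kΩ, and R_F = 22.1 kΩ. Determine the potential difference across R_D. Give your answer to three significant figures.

ΣR = 2.25 + 68.5 + 6.48 + 22.1 = 99.33 kΩ.
Voltage divider: V = V_s · (2.250 / 99.33) = 18.4 × 0.02265 = 0.4168 V.

V ≈ 0.417 V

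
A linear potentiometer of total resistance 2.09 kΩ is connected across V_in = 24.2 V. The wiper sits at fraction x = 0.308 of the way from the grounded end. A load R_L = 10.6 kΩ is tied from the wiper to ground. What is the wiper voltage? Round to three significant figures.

Lower segment x·R_p = 0.6437 kΩ; upper segment (1−x)·R_p = 1.446 kΩ.
Lower segment in parallel with the load: 0.6437 ‖ 10.6 = 0.6069 kΩ.
Then V_out = V_in · 0.6069/(1.446 + 0.6069) = 7.153 V.

V_out ≈ 7.15 V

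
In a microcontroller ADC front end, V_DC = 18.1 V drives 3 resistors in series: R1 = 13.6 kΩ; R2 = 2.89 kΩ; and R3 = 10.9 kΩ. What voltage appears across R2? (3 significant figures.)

V ≈ 1.91 V

Total series resistance ΣR = 13.6 + 2.89 + 10.9 = 27.39 kΩ.
V = V_DC · R/ΣR = 18.1 × 0.1055 = 1.910 V.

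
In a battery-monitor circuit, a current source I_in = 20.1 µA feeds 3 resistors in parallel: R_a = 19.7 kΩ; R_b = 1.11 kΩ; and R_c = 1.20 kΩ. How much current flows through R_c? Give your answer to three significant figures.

I ≈ 9.38 µA

Total conductance ΣG = 1/19.7 + 1/1.11 + 1/1.20 = 1.785 (units of 1/kΩ).
R_c takes the fraction G_k/ΣG = 0.8333/1.785 = 0.4669, so I = 20.1 × 0.4669 = 9.384 µA.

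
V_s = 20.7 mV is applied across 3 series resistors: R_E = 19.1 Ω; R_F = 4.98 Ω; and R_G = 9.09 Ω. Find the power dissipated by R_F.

P ≈ 1.94 µW

Series current I = V_s/ΣR = 20.7/33.17 = 0.6241 mA.
P(R_F) = I²·R_F = (0.6241)² × 4.98 = 1.939 µW.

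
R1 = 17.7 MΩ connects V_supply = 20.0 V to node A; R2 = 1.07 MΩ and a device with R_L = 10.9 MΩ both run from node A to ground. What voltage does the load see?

V_out ≈ 1.04 V

First combine the lower leg with the load: R2 ‖ R_L = 0.9744 MΩ.
Voltage divider with the loaded lower leg: V_out = 20.0 × 0.9744/(17.7 + 0.9744) = 20.0 × 0.05218 = 1.044 V.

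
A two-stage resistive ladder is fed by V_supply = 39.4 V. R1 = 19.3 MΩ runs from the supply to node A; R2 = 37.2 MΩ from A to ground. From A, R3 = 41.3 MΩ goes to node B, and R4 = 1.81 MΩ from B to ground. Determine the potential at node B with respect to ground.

V_B ≈ 0.841 V

Looking into the second stage from A: R3 + R4 = 43.11 MΩ appears in parallel with R2.
R2 ‖ (R3+R4) = 19.97 MΩ.
First divider: V_A = V_supply · 19.97/(19.3 + 19.97) = 20.04 V.
Then the unloaded second divider: V_B = V_A × R4/(R3+R4) = 20.04 × 0.04199 = 0.8412 V.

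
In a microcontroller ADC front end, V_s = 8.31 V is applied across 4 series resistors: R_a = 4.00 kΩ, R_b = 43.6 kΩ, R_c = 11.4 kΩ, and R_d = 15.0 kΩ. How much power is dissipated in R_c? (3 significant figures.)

Series current I = V_s/ΣR = 8.31/74.00 = 0.1123 mA.
V(R_c) = I·R = 1.280 V; P = V·I = 1.280 × 0.1123 = 0.1438 mW.

P ≈ 0.144 mW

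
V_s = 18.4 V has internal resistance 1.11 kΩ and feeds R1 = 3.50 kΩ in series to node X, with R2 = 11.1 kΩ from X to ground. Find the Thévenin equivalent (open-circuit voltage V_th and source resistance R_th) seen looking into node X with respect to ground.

R1' = 1.11 + 3.50 = 4.610 kΩ (source resistance + R1).
With X open, the divider is unloaded: V_th = 18.4 × 11.1/15.71 = 13.00 V.
Looking into X with the source shorted: R_th = R1'·R2/(R1'+R2) = 4.610 × 11.1/15.71 = 3.257 kΩ.

V_th ≈ 13.0 V, R_th ≈ 3.26 kΩ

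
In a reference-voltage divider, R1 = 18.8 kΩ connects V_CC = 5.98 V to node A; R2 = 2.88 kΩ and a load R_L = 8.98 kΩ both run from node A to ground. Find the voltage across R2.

V_out ≈ 0.622 V

R2 ‖ R_L = (2.88 × 8.98)/(2.88 + 8.98) = 2.181 kΩ.
Now apply the divider: V_out = 5.98 × 0.1039 = 0.6215 V.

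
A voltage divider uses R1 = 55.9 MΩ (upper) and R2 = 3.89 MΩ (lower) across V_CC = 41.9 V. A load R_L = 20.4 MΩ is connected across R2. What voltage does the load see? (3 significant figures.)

First combine the lower leg with the load: R2 ‖ R_L = 3.267 MΩ.
Now apply the divider: V_out = 41.9 × 0.05522 = 2.314 V.

V_out ≈ 2.31 V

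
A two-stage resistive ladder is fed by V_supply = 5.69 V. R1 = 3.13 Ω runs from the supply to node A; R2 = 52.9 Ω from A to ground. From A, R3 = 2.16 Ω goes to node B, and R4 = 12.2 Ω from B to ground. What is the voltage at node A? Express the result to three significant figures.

V_A ≈ 4.46 V

Looking into the second stage from A: R3 + R4 = 14.36 Ω appears in parallel with R2.
Effective lower resistance at A: R2 ‖ 14.36 = 11.29 Ω.
So V_A = 5.69 × 0.7830 = 4.455 V.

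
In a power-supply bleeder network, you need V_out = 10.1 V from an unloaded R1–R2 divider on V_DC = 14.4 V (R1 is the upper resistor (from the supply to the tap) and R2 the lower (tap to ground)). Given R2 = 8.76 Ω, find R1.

R1 ≈ 3.73 Ω

V_out/V_DC = R2/(R1+R2) = 0.7014.
R1 = R2·(1/k − 1) = 8.76 × 0.4257 = 3.730 Ω.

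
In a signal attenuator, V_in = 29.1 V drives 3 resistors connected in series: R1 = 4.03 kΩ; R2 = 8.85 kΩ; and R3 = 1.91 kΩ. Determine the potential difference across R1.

V ≈ 7.93 V

ΣR = 4.03 + 8.85 + 1.91 = 14.79 kΩ.
V = V_in · R/ΣR = 29.1 × 0.2725 = 7.929 V.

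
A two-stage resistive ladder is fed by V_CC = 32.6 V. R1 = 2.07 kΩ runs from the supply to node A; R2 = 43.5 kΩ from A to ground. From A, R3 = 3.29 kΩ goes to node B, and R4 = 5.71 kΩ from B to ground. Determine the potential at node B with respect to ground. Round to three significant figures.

V_B ≈ 16.2 V

Looking into the second stage from A: R3 + R4 = 9.000 kΩ appears in parallel with R2.
R2 ‖ (R3+R4) = 7.457 kΩ.
First divider: V_A = V_CC · 7.457/(2.07 + 7.457) = 25.52 V.
Stage 2 is unloaded, so V_B = V_A · R4/(R3+R4) = 25.52 × 5.71/9.000 = 16.19 V.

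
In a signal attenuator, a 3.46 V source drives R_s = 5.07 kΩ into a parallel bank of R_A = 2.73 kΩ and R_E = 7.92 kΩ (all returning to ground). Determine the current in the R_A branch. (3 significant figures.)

I ≈ 0.362 mA

Combine the parallel branches: R_p = (1/2.73 + 1/7.92)⁻¹ = 2.030 kΩ.
V_A = 3.46 × 2.030/7.100 = 0.9893 V.
Branch current I = V_A/R_A = 0.9893/2.73 = 0.3624 mA.
(Check via current divider: I_total = 0.4873 mA; share G_k/ΣG = 0.7437 → same result.)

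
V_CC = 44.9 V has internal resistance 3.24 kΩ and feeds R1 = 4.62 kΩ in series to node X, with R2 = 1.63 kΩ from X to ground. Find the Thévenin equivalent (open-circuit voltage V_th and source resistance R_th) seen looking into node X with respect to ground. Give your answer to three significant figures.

R1' = 3.24 + 4.62 = 7.860 kΩ (source resistance + R1).
Open-circuit (no load on X): V_th = V_CC · R2/(R1' + R2) = 44.9 × 1.63/(7.860 + 1.63) = 7.712 V.
Zeroing V_CC shorts the top of R1' to ground, so R_th = R1' ‖ R2 = 1.350 kΩ.

V_th ≈ 7.71 V, R_th ≈ 1.35 kΩ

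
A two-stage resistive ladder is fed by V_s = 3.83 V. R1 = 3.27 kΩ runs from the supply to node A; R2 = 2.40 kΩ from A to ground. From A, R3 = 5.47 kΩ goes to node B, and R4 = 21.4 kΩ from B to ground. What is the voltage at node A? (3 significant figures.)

V_A ≈ 1.54 V

The second stage (R3 + R4 = 26.87 kΩ) loads node A in parallel with R2.
Effective lower resistance at A: R2 ‖ 26.87 = 2.203 kΩ.
V_A = 3.83 × 2.203/(3.27 + 2.203) = 1.542 V.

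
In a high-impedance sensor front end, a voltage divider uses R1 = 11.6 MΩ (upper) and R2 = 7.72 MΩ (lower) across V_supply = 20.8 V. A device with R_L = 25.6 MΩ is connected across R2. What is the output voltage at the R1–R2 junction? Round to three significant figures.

The load sits in parallel with R2, giving an effective lower resistance R2' = R2·R_L/(R2+R_L) = 5.931 MΩ.
Now apply the divider: V_out = 20.8 × 0.3383 = 7.037 V.

V_out ≈ 7.04 V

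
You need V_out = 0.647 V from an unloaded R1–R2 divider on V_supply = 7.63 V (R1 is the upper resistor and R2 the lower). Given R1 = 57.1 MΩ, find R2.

Required fraction k = V_out/V_supply = 0.08480.
So R2 = R1 · V_out/(V_supply − V_out) = 57.1 × 0.647/(7.63 − 0.647) = 57.1 × 0.09265 = 5.291 MΩ.

R2 ≈ 5.29 MΩ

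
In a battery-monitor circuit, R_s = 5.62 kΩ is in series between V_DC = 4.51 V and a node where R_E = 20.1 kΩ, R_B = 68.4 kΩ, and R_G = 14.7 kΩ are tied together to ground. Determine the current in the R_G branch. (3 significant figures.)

I ≈ 0.176 mA

Parallel bank: R_p = 1/(1/20.1 + 1/68.4 + 1/14.7) = 7.553 kΩ.
V_A = 4.51 × 7.553/13.17 = 2.586 V.
I(R_G) = V_A / R_G = 2.586/14.7 = 0.1759 mA.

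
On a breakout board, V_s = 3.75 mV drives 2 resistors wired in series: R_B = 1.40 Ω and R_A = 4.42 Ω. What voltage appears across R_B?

V ≈ 0.902 mV

ΣR = 1.40 + 4.42 = 5.820 Ω.
Voltage divider: V = V_s · (1.400 / 5.820) = 3.75 × 0.2405 = 0.9021 mV.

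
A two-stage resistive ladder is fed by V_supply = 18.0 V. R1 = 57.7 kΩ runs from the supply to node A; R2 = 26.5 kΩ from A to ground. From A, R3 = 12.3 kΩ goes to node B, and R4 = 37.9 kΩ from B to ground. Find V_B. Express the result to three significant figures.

Node A sees R2 in parallel with the series input of stage 2, R3 + R4 = 50.20 kΩ.
Effective lower resistance at A: R2 ‖ 50.20 = 17.34 kΩ.
First divider: V_A = V_supply · 17.34/(57.7 + 17.34) = 4.160 V.
Stage 2 is unloaded, so V_B = V_A · R4/(R3+R4) = 4.160 × 37.9/50.20 = 3.141 V.

V_B ≈ 3.14 V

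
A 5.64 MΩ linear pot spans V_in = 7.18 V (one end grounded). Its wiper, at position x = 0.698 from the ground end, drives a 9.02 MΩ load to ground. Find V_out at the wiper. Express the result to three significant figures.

V_out ≈ 4.43 V

The pot divides into 1.703 MΩ above the wiper and 3.937 MΩ below.
Lower segment in parallel with the load: 3.937 ‖ 9.02 = 2.741 MΩ.
Loaded-divider output: V_out = 7.18 × 0.6167 = 4.428 V.
(Unloaded: V_out = x·V_in = 5.01 V.)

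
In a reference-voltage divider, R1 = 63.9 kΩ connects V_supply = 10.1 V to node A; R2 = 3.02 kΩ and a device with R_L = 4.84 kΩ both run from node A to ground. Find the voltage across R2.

V_out ≈ 0.286 V

R2 ‖ R_L = (3.02 × 4.84)/(3.02 + 4.84) = 1.860 kΩ.
Now apply the divider: V_out = 10.1 × 0.02828 = 0.2856 V.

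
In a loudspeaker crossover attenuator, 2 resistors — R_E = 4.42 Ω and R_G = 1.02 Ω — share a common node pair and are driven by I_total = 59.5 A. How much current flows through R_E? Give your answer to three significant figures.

I ≈ 11.2 A

For two parallel branches, I_k = I_total · (other R)/(sum of R).
I(R_E) = 59.5 × 1.02/(4.42 + 1.02) = 59.5 × 0.1875 = 11.16 A.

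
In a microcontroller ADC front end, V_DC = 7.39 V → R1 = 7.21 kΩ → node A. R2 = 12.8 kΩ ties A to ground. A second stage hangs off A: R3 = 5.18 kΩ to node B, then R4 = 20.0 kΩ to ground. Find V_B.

V_B ≈ 3.17 V

The second stage (R3 + R4 = 25.18 kΩ) loads node A in parallel with R2.
Effective lower resistance at A: R2 ‖ 25.18 = 8.486 kΩ.
V_A = 7.39 × 8.486/(7.21 + 8.486) = 3.995 V.
Then the unloaded second divider: V_B = V_A × R4/(R3+R4) = 3.995 × 0.7943 = 3.173 V.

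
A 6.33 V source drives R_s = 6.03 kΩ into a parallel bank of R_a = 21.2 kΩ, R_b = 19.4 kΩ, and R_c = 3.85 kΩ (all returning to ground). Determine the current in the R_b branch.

I ≈ 0.103 mA

Equivalent of the parallel group: R_p = 2.790 kΩ.
V_A = 6.33 × 2.790/8.820 = 2.002 V.
I(R_b) = V_A / R_b = 2.002/19.4 = 0.1032 mA.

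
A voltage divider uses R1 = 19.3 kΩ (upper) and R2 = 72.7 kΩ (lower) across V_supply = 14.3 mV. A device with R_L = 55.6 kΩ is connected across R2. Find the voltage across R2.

R2 ‖ R_L = (72.7 × 55.6)/(72.7 + 55.6) = 31.51 kΩ.
Then V_out = V_supply · R2'/(R1 + R2') = 14.3 × 31.51/50.81 = 8.868 mV.

V_out ≈ 8.87 mV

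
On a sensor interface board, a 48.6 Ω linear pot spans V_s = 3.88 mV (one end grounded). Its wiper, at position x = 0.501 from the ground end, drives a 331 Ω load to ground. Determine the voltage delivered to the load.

The pot divides into 24.25 Ω above the wiper and 24.35 Ω below.
Lower segment in parallel with the load: 24.35 ‖ 331 = 22.68 Ω.
Loaded-divider output: V_out = 3.88 × 0.4833 = 1.875 mV.
(Unloaded: V_out = x·V_s = 1.94 mV.)

V_out ≈ 1.88 mV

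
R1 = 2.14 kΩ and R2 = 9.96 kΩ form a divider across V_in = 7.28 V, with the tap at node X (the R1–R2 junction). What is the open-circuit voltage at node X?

V_th ≈ 5.99 V

V_th is the unloaded tap voltage: V_in · R2/(R1+R2) = 7.28 × 0.8231 = 5.992 V.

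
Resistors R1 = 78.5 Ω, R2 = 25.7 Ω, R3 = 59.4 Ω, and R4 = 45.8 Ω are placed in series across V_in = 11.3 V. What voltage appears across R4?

V ≈ 2.47 V

Total series resistance ΣR = 78.5 + 25.7 + 59.4 + 45.8 = 209.4 Ω.
Voltage divider: V = V_in · (45.80 / 209.4) = 11.3 × 0.2187 = 2.472 V.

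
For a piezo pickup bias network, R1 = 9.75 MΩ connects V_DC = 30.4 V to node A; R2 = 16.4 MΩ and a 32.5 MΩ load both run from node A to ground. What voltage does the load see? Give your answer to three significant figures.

R2 ‖ R_L = (16.4 × 32.5)/(16.4 + 32.5) = 10.90 MΩ.
Then V_out = V_DC · R2'/(R1 + R2') = 30.4 × 10.90/20.65 = 16.05 V.
(Unloaded it would be 19.1 V; the load pulls it down.)

V_out ≈ 16.0 V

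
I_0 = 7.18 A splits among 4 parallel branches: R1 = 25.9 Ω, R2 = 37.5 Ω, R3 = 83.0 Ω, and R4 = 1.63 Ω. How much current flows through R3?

Total conductance ΣG = 1/25.9 + 1/37.5 + 1/83.0 + 1/1.63 = 0.6908 (units of 1/Ω).
By the current-divider rule, I = I_0 · G_k/ΣG = 7.18 × 0.01744 = 0.1252 A.

I ≈ 0.125 A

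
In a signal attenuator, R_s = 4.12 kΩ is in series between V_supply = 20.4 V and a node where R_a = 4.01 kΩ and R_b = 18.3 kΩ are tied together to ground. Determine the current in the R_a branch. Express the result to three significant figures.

Parallel bank: R_p = 1/(1/4.01 + 1/18.3) = 3.289 kΩ.
V_A = 20.4 × 3.289/7.409 = 9.056 V.
Branch current I = V_A/R_a = 9.056/4.01 = 2.258 mA.

I ≈ 2.26 mA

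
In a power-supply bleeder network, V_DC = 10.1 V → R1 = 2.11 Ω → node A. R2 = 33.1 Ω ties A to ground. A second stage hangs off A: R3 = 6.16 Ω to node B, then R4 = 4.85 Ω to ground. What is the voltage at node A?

The second stage (R3 + R4 = 11.01 Ω) loads node A in parallel with R2.
Effective lower resistance at A: R2 ‖ 11.01 = 8.262 Ω.
So V_A = 10.1 × 0.7966 = 8.045 V.

V_A ≈ 8.05 V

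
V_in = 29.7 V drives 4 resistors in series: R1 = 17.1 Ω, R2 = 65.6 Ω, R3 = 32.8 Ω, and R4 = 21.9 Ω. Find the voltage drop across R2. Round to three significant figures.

Series total: ΣR = 17.1 + 65.6 + 32.8 + 21.9 = 137.4 Ω.
Voltage divider: V = V_in · (65.60 / 137.4) = 29.7 × 0.4774 = 14.18 V.

V ≈ 14.2 V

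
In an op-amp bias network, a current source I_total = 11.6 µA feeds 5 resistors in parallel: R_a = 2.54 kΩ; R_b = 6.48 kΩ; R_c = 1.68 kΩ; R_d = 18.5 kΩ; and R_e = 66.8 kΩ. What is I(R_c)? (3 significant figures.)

I ≈ 5.70 µA

Conductances: ΣG = 1/2.54 + 1/6.48 + 1/1.68 + 1/18.5 + 1/66.8 = 1.212 (1/kΩ).
By the current-divider rule, I = I_total · G_k/ΣG = 11.6 × 0.4910 = 5.696 µA.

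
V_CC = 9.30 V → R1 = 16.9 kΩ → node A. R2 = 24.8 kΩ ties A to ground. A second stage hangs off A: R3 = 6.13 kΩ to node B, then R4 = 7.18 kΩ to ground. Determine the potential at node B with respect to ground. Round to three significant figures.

V_B ≈ 1.70 V

Node A sees R2 in parallel with the series input of stage 2, R3 + R4 = 13.31 kΩ.
R2 ‖ (R3+R4) = 8.661 kΩ.
V_A = 9.30 × 8.661/(16.9 + 8.661) = 3.151 V.
V_B = V_A × 0.5394 = 1.700 V.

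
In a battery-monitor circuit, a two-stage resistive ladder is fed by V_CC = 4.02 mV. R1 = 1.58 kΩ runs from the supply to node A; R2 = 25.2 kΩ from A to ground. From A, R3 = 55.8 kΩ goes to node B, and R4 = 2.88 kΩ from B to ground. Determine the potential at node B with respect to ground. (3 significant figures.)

V_B ≈ 0.181 mV

The second stage (R3 + R4 = 58.68 kΩ) loads node A in parallel with R2.
Effective lower resistance at A: R2 ‖ 58.68 = 17.63 kΩ.
So V_A = 4.02 × 0.9177 = 3.689 mV.
Then the unloaded second divider: V_B = V_A × R4/(R3+R4) = 3.689 × 0.04908 = 0.1811 mV.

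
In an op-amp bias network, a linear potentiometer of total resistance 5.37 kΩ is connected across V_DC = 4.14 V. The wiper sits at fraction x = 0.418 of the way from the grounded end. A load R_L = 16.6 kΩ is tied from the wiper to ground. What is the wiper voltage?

V_out ≈ 1.60 V

Split the track: R_lower = x·R_p = 2.245 kΩ, R_upper = (1−x)·R_p = 3.125 kΩ.
(x·R_p) ‖ R_L = 1.977 kΩ.
Then V_out = V_DC · 1.977/(3.125 + 1.977) = 1.604 V.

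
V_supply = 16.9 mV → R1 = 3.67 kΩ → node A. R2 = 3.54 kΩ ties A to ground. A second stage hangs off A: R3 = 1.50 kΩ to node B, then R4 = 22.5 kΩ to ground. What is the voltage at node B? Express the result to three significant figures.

V_B ≈ 7.24 mV

Looking into the second stage from A: R3 + R4 = 24.00 kΩ appears in parallel with R2.
R2 ‖ (R3+R4) = 3.085 kΩ.
V_A = 16.9 × 3.085/(3.67 + 3.085) = 7.718 mV.
V_B = V_A × 0.9375 = 7.236 mV.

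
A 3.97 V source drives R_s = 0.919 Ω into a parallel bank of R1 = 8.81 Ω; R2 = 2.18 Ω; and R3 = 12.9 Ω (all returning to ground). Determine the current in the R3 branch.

Equivalent of the parallel group: R_p = 1.539 Ω.
V_A = 3.97 × 1.539/2.458 = 2.486 V.
I(R3) = V_A / R3 = 2.486/12.9 = 0.1927 A.

I ≈ 0.193 A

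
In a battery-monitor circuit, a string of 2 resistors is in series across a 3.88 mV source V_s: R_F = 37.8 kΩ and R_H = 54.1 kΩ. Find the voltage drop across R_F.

Series total: ΣR = 37.8 + 54.1 = 91.90 kΩ.
V = V_s · R/ΣR = 3.88 × 0.4113 = 1.596 mV.

V ≈ 1.60 mV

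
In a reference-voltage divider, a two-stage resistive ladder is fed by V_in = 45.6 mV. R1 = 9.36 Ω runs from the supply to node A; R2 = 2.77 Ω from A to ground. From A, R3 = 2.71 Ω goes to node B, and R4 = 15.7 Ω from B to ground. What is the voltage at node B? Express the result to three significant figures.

V_B ≈ 7.96 mV

The second stage (R3 + R4 = 18.41 Ω) loads node A in parallel with R2.
Effective lower resistance at A: R2 ‖ 18.41 = 2.408 Ω.
V_A = 45.6 × 2.408/(9.36 + 2.408) = 9.330 mV.
Then the unloaded second divider: V_B = V_A × R4/(R3+R4) = 9.330 × 0.8528 = 7.957 mV.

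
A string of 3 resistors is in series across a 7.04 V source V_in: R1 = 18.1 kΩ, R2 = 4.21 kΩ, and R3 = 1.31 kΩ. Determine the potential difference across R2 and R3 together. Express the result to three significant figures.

V ≈ 1.65 V

Total series resistance ΣR = 18.1 + 4.21 + 1.31 = 23.62 kΩ.
R_{R2..R3} = 4.21 + 1.31 = 5.520 kΩ.
V = V_in · R/ΣR = 7.04 × 0.2337 = 1.645 V.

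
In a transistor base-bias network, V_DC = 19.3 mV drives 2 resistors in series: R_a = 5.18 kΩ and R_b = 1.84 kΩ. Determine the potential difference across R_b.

ΣR = 5.18 + 1.84 = 7.020 kΩ.
By the voltage-divider rule, V = 19.3 × 1.840/7.020 = 5.059 mV.

V ≈ 5.06 mV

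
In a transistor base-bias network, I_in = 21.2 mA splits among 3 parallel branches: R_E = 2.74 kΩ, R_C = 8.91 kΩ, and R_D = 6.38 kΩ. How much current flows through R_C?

Total conductance ΣG = 1/2.74 + 1/8.91 + 1/6.38 = 0.6339 (units of 1/kΩ).
R_C takes the fraction G_k/ΣG = 0.1122/0.6339 = 0.1770, so I = 21.2 × 0.1770 = 3.753 mA.

I ≈ 3.75 mA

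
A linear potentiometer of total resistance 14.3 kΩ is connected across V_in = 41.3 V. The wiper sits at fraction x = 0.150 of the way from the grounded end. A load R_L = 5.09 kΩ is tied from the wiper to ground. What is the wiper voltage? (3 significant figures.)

V_out ≈ 4.56 V

Lower segment x·R_p = 2.145 kΩ; upper segment (1−x)·R_p = 12.16 kΩ.
R_L loads the lower segment: effective lower R = 1.509 kΩ.
V_out = 41.3 × 1.509/(12.16 + 1.509) = 4.561 V.
(Unloaded: V_out = x·V_in = 6.19 V.)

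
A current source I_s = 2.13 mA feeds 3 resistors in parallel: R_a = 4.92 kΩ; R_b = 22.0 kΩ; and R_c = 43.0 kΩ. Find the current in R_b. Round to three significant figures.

Total conductance ΣG = 1/4.92 + 1/22.0 + 1/43.0 = 0.2720 (units of 1/kΩ).
R_b takes the fraction G_k/ΣG = 0.04545/0.2720 = 0.1671, so I = 2.13 × 0.1671 = 0.3560 mA.

I ≈ 0.356 mA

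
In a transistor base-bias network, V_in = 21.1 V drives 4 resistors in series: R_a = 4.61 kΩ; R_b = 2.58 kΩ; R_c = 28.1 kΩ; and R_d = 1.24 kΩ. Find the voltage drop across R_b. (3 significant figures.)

Series total: ΣR = 4.61 + 2.58 + 28.1 + 1.24 = 36.53 kΩ.
By the voltage-divider rule, V = 21.1 × 2.580/36.53 = 1.490 V.

V ≈ 1.49 V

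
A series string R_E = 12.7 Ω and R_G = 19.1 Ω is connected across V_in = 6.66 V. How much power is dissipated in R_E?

P ≈ 0.557 W

ΣR = 31.80 Ω → I = 6.66/31.80 = 0.2094 A.
P(R_E) = I²·R_E = (0.2094)² × 12.7 = 0.5571 W.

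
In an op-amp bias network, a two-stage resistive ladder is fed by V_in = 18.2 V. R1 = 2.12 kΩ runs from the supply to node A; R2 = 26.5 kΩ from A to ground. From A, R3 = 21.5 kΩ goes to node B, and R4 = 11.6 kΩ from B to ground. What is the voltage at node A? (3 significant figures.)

Looking into the second stage from A: R3 + R4 = 33.10 kΩ appears in parallel with R2.
Effective lower resistance at A: R2 ‖ 33.10 = 14.72 kΩ.
First divider: V_A = V_in · 14.72/(2.12 + 14.72) = 15.91 V.

V_A ≈ 15.9 V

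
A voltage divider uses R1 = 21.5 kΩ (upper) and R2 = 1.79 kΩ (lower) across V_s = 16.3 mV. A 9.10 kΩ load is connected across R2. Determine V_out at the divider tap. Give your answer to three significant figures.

R2 ‖ R_L = (1.79 × 9.10)/(1.79 + 9.10) = 1.496 kΩ.
Now apply the divider: V_out = 16.3 × 0.06505 = 1.060 mV.
(Unloaded it would be 1.25 mV; the load pulls it down.)

V_out ≈ 1.06 mV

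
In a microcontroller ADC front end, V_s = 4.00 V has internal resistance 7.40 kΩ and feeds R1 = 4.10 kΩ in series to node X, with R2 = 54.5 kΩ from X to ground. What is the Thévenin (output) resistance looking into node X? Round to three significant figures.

R_th ≈ 9.50 kΩ

R1' = 7.40 + 4.10 = 11.50 kΩ (source resistance + R1).
Looking into X with the source shorted: R_th = R1'·R2/(R1'+R2) = 11.50 × 54.5/66.00 = 9.496 kΩ.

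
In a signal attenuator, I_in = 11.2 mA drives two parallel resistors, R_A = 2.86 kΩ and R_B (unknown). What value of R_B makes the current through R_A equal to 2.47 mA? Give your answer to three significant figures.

Two-branch current divider: I_A = I_in · R_B/(R_A + R_B).
With f = 0.2205, R_B = R_A · f/(1−f) = 2.86 × 0.2829 = 0.8092 kΩ.

R_B ≈ 0.809 kΩ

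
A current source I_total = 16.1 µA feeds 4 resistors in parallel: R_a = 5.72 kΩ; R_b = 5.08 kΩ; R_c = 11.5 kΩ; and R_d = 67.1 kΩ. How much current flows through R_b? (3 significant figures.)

Conductances: ΣG = 1/5.72 + 1/5.08 + 1/11.5 + 1/67.1 = 0.4735 (1/kΩ).
R_b takes the fraction G_k/ΣG = 0.1969/0.4735 = 0.4157, so I = 16.1 × 0.4157 = 6.693 µA.

I ≈ 6.69 µA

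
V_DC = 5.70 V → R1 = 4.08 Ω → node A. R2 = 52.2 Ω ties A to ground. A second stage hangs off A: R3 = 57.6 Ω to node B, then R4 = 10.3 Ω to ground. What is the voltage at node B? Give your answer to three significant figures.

V_B ≈ 0.760 V

Looking into the second stage from A: R3 + R4 = 67.90 Ω appears in parallel with R2.
R2 ‖ (R3+R4) = 29.51 Ω.
V_A = 5.70 × 29.51/(4.08 + 29.51) = 5.008 V.
V_B = V_A × 0.1517 = 0.7596 V.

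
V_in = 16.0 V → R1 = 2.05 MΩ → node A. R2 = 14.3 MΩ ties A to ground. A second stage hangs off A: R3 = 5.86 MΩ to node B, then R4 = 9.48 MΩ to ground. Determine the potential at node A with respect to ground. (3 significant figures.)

V_A ≈ 12.5 V

Looking into the second stage from A: R3 + R4 = 15.34 MΩ appears in parallel with R2.
R2 ‖ (R3+R4) = 7.401 MΩ.
First divider: V_A = V_in · 7.401/(2.05 + 7.401) = 12.53 V.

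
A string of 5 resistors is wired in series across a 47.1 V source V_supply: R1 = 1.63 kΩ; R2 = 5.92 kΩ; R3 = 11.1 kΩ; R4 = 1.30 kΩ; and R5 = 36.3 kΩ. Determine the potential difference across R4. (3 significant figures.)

ΣR = 1.63 + 5.92 + 11.1 + 1.30 + 36.3 = 56.25 kΩ.
Voltage divider: V = V_supply · (1.300 / 56.25) = 47.1 × 0.02311 = 1.089 V.

V ≈ 1.09 V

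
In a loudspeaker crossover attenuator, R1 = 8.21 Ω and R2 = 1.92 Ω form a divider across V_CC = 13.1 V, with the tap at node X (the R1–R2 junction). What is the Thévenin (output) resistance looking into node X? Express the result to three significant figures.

R_th ≈ 1.56 Ω

With V_CC suppressed (replaced by a short), R_th = R1 ‖ R2 = (8.210 × 1.92)/(8.210 + 1.92) = 1.556 Ω.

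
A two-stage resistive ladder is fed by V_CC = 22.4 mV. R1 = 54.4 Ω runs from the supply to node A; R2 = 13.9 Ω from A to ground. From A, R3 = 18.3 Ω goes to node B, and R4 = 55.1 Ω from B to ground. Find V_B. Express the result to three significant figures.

V_B ≈ 2.97 mV

Node A sees R2 in parallel with the series input of stage 2, R3 + R4 = 73.40 Ω.
R2 ‖ (R3+R4) = 11.69 Ω.
First divider: V_A = V_CC · 11.69/(54.4 + 11.69) = 3.961 mV.
V_B = V_A × 0.7507 = 2.974 mV.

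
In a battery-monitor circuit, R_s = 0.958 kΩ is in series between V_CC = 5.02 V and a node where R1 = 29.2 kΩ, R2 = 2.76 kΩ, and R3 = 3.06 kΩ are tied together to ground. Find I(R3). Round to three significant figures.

I ≈ 0.969 mA

Combine the parallel branches: R_p = (1/29.2 + 1/2.76 + 1/3.06)⁻¹ = 1.382 kΩ.
Node voltage V_A = V_CC · R_p/(R_s + R_p) = 5.02 × 0.5907 = 2.965 V.
Branch current I = V_A/R3 = 2.965/3.06 = 0.9690 mA.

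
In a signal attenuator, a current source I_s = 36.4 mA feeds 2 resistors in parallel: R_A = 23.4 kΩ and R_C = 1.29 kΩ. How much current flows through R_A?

I ≈ 1.90 mA

Two-branch current divider: I_k = I_s · R_other/(R_1 + R_2).
So I = 36.4 × 1.29/24.69 = 1.902 mA.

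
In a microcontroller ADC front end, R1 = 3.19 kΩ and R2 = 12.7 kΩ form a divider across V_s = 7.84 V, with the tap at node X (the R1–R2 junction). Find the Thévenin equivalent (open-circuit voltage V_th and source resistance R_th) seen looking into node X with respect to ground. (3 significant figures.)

Open-circuit (no load on X): V_th = V_s · R2/(R1 + R2) = 7.84 × 12.7/(3.190 + 12.7) = 6.266 V.
With V_s suppressed (replaced by a short), R_th = R1 ‖ R2 = (3.190 × 12.7)/(3.190 + 12.7) = 2.550 kΩ.

V_th ≈ 6.27 V, R_th ≈ 2.55 kΩ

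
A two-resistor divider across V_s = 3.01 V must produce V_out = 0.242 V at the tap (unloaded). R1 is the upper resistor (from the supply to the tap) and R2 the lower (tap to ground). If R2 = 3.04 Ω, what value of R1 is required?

R1 ≈ 34.8 Ω

The divider ratio is R2/(R1+R2) = 0.242/3.01 = 0.08040.
R1 = R2·(1/k − 1) = 3.04 × 11.44 = 34.77 Ω.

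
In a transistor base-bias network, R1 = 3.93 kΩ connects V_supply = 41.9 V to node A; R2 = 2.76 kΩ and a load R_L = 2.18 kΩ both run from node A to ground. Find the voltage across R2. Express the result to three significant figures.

The load sits in parallel with R2, giving an effective lower resistance R2' = R2·R_L/(R2+R_L) = 1.218 kΩ.
Then V_out = V_supply · R2'/(R1 + R2') = 41.9 × 1.218/5.148 = 9.913 V.

V_out ≈ 9.91 V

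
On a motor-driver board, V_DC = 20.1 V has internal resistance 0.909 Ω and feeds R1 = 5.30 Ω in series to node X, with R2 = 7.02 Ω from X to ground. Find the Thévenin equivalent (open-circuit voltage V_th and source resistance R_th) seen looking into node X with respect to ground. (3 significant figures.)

V_th ≈ 10.7 V, R_th ≈ 3.29 Ω

R1' = 0.909 + 5.30 = 6.209 Ω (source resistance + R1).
Open-circuit (no load on X): V_th = V_DC · R2/(R1' + R2) = 20.1 × 7.02/(6.209 + 7.02) = 10.67 V.
Looking into X with the source shorted: R_th = R1'·R2/(R1'+R2) = 6.209 × 7.02/13.23 = 3.295 Ω.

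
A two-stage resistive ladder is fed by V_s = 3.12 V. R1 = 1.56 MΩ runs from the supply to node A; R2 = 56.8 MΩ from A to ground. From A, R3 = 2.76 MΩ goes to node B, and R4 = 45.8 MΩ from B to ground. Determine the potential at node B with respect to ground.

Looking into the second stage from A: R3 + R4 = 48.56 MΩ appears in parallel with R2.
R2 ‖ (R3+R4) = 26.18 MΩ.
V_A = 3.12 × 26.18/(1.56 + 26.18) = 2.945 V.
Stage 2 is unloaded, so V_B = V_A · R4/(R3+R4) = 2.945 × 45.8/48.56 = 2.777 V.

V_B ≈ 2.78 V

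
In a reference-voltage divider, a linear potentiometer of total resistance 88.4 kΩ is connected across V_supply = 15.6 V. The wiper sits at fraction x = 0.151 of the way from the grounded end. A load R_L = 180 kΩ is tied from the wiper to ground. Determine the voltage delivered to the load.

Split the track: R_lower = x·R_p = 13.35 kΩ, R_upper = (1−x)·R_p = 75.05 kΩ.
Lower segment in parallel with the load: 13.35 ‖ 180 = 12.43 kΩ.
V_out = 15.6 × 12.43/(75.05 + 12.43) = 2.216 V.
(Unloaded: V_out = x·V_supply = 2.36 V.)

V_out ≈ 2.22 V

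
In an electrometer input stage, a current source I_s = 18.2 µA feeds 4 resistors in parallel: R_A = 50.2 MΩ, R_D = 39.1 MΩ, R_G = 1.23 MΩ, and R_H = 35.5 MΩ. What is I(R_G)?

I ≈ 16.7 µA

ΣG = 1/50.2 + 1/39.1 + 1/1.23 + 1/35.5 = 0.8867.
Current divider: I(R_G) = I_s · G_k/ΣG = 18.2 × (0.8130/0.8867) = 18.2 × 0.9169 = 16.69 µA.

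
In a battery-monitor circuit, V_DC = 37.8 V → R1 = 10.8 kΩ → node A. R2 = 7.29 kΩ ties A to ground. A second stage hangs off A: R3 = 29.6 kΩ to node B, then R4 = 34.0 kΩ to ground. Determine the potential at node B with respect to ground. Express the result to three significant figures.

V_B ≈ 7.62 V

Looking into the second stage from A: R3 + R4 = 63.60 kΩ appears in parallel with R2.
Effective lower resistance at A: R2 ‖ 63.60 = 6.540 kΩ.
So V_A = 37.8 × 0.3772 = 14.26 V.
Stage 2 is unloaded, so V_B = V_A · R4/(R3+R4) = 14.26 × 34.0/63.60 = 7.622 V.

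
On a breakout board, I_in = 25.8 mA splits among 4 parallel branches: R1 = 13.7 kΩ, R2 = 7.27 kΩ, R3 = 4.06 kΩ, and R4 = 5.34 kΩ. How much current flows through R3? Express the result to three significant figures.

Conductances: ΣG = 1/13.7 + 1/7.27 + 1/4.06 + 1/5.34 = 0.6441 (1/kΩ).
By the current-divider rule, I = I_in · G_k/ΣG = 25.8 × 0.3824 = 9.866 mA.

I ≈ 9.87 mA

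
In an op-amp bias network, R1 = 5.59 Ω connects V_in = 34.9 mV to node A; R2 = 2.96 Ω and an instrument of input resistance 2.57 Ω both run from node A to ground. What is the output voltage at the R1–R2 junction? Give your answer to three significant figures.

First combine the lower leg with the load: R2 ‖ R_L = 1.376 Ω.
Then V_out = V_in · R2'/(R1 + R2') = 34.9 × 1.376/6.966 = 6.892 mV.

V_out ≈ 6.89 mV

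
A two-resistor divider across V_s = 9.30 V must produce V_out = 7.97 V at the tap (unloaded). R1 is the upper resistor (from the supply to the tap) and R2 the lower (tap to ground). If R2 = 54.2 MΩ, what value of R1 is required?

Required fraction k = V_out/V_s = 0.8570.
R1 = R2·(1/k − 1) = 54.2 × 0.1669 = 9.045 MΩ.

R1 ≈ 9.04 MΩ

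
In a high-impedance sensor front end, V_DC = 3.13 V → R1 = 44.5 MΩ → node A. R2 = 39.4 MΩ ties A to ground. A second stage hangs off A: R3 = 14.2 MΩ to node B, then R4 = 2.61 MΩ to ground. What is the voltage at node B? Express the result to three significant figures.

Looking into the second stage from A: R3 + R4 = 16.81 MΩ appears in parallel with R2.
R2 ‖ (R3+R4) = 11.78 MΩ.
So V_A = 3.13 × 0.2094 = 0.6553 V.
Stage 2 is unloaded, so V_B = V_A · R4/(R3+R4) = 0.6553 × 2.61/16.81 = 0.1017 V.

V_B ≈ 0.102 V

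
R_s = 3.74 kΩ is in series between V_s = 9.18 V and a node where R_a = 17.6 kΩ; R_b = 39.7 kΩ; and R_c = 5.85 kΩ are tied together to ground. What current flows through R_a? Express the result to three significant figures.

I ≈ 0.268 mA

Parallel bank: R_p = 1/(1/17.6 + 1/39.7 + 1/5.85) = 3.953 kΩ.
V_A = 9.18 × 3.953/7.693 = 4.717 V.
Branch current I = V_A/R_a = 4.717/17.6 = 0.2680 mA.
(Equivalently: I_total = 1.193 mA, then current-divider fraction G_k/ΣG = 0.2246.)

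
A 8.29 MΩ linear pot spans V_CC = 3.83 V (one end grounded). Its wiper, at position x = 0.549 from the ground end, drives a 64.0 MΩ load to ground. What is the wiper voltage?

Split the track: R_lower = x·R_p = 4.551 MΩ, R_upper = (1−x)·R_p = 3.739 MΩ.
Lower segment in parallel with the load: 4.551 ‖ 64.0 = 4.249 MΩ.
V_out = 3.83 × 4.249/(3.739 + 4.249) = 2.037 V.

V_out ≈ 2.04 V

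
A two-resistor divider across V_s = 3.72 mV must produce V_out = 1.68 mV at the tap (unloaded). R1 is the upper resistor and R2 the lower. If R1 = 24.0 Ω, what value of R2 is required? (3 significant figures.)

Required fraction k = V_out/V_s = 0.4516.
R2 = R1 · 0.4516/(1 − 0.4516) = 19.76 Ω.

R2 ≈ 19.8 Ω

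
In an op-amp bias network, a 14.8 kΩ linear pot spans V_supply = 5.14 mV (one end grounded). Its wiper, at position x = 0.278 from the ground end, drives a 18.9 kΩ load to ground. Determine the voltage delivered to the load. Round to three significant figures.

V_out ≈ 1.23 mV

Split the track: R_lower = x·R_p = 4.114 kΩ, R_upper = (1−x)·R_p = 10.69 kΩ.
R_L loads the lower segment: effective lower R = 3.379 kΩ.
Then V_out = V_supply · 3.379/(10.69 + 3.379) = 1.235 mV.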